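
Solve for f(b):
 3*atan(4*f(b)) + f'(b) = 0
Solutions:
 Integral(1/atan(4*_y), (_y, f(b))) = C1 - 3*b


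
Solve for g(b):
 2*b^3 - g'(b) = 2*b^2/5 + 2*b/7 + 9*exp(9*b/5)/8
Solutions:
 g(b) = C1 + b^4/2 - 2*b^3/15 - b^2/7 - 5*exp(9*b/5)/8


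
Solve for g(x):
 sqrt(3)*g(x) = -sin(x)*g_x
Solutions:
 g(x) = C1*(cos(x) + 1)^(sqrt(3)/2)/(cos(x) - 1)^(sqrt(3)/2)


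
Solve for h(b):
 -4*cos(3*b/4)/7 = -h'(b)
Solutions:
 h(b) = C1 + 16*sin(3*b/4)/21


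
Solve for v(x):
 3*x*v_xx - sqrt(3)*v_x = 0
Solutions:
 v(x) = C1 + C2*x^(sqrt(3)/3 + 1)


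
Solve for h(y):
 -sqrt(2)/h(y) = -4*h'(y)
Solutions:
 h(y) = -sqrt(C1 + 2*sqrt(2)*y)/2
 h(y) = sqrt(C1 + 2*sqrt(2)*y)/2


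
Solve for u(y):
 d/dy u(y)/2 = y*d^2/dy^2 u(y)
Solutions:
 u(y) = C1 + C2*y^(3/2)


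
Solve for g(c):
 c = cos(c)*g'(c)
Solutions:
 g(c) = C1 + Integral(c/cos(c), c)


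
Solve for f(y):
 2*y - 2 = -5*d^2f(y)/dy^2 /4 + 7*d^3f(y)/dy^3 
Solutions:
 f(y) = C1 + C2*y + C3*exp(5*y/28) - 4*y^3/15 - 92*y^2/25


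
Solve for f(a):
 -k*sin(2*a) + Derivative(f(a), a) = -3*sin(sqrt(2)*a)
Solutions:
 f(a) = C1 - k*cos(2*a)/2 + 3*sqrt(2)*cos(sqrt(2)*a)/2


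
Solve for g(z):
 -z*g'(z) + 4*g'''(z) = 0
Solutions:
 g(z) = C1 + Integral(C2*airyai(2^(1/3)*z/2) + C3*airybi(2^(1/3)*z/2), z)


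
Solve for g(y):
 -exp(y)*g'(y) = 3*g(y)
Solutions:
 g(y) = C1*exp(3*exp(-y))


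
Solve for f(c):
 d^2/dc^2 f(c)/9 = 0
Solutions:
 f(c) = C1 + C2*c


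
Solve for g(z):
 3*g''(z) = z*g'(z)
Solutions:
 g(z) = C1 + C2*erfi(sqrt(6)*z/6)


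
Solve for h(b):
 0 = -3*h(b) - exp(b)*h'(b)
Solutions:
 h(b) = C1*exp(3*exp(-b))


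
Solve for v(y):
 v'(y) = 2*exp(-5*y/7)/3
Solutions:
 v(y) = C1 - 14*exp(-5*y/7)/15


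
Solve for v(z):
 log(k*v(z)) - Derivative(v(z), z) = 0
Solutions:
 li(k*v(z))/k = C1 + z


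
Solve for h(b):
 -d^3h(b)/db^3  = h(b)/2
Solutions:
 h(b) = C3*exp(-2^(2/3)*b/2) + (C1*sin(2^(2/3)*sqrt(3)*b/4) + C2*cos(2^(2/3)*sqrt(3)*b/4))*exp(2^(2/3)*b/4)


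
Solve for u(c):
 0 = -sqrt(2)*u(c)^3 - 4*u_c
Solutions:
 u(c) = -sqrt(2)*sqrt(-1/(C1 - sqrt(2)*c))
 u(c) = sqrt(2)*sqrt(-1/(C1 - sqrt(2)*c))


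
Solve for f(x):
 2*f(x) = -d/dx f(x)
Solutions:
 f(x) = C1*exp(-2*x)


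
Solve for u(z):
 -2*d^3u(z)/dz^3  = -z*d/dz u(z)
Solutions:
 u(z) = C1 + Integral(C2*airyai(2^(2/3)*z/2) + C3*airybi(2^(2/3)*z/2), z)


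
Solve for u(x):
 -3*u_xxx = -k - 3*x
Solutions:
 u(x) = C1 + C2*x + C3*x^2 + k*x^3/18 + x^4/24


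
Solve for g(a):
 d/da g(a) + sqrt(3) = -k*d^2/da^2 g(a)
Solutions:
 g(a) = C1 + C2*exp(-a/k) - sqrt(3)*a


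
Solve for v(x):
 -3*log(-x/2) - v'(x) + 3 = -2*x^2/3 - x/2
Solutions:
 v(x) = C1 + 2*x^3/9 + x^2/4 - 3*x*log(-x) + 3*x*(log(2) + 2)


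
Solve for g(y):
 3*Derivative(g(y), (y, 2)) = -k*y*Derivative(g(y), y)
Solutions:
 g(y) = Piecewise((-sqrt(6)*sqrt(pi)*C1*erf(sqrt(6)*sqrt(k)*y/6)/(2*sqrt(k)) - C2, (k > 0) | (k < 0)), (-C1*y - C2, True))


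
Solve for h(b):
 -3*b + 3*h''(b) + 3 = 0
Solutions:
 h(b) = C1 + C2*b + b^3/6 - b^2/2


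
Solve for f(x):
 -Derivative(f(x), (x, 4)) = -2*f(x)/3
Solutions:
 f(x) = C1*exp(-2^(1/4)*3^(3/4)*x/3) + C2*exp(2^(1/4)*3^(3/4)*x/3) + C3*sin(2^(1/4)*3^(3/4)*x/3) + C4*cos(2^(1/4)*3^(3/4)*x/3)


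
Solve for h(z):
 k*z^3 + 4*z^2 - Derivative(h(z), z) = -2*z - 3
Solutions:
 h(z) = C1 + k*z^4/4 + 4*z^3/3 + z^2 + 3*z


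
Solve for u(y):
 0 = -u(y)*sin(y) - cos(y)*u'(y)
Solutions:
 u(y) = C1*cos(y)


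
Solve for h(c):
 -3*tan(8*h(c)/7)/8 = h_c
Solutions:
 h(c) = -7*asin(C1*exp(-3*c/7))/8 + 7*pi/8
 h(c) = 7*asin(C1*exp(-3*c/7))/8


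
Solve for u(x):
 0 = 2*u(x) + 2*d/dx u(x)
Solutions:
 u(x) = C1*exp(-x)


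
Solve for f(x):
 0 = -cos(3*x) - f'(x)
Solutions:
 f(x) = C1 - sin(3*x)/3


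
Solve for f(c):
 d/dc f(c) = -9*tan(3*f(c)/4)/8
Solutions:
 f(c) = -4*asin(C1*exp(-27*c/32))/3 + 4*pi/3
 f(c) = 4*asin(C1*exp(-27*c/32))/3


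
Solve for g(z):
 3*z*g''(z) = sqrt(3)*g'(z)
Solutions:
 g(z) = C1 + C2*z^(sqrt(3)/3 + 1)


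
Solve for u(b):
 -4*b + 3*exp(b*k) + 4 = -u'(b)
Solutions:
 u(b) = C1 + 2*b^2 - 4*b - 3*exp(b*k)/k


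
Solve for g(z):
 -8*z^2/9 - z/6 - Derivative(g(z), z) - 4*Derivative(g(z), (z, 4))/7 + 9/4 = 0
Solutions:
 g(z) = C1 + C4*exp(-14^(1/3)*z/2) - 8*z^3/27 - z^2/12 + 9*z/4 + (C2*sin(14^(1/3)*sqrt(3)*z/4) + C3*cos(14^(1/3)*sqrt(3)*z/4))*exp(14^(1/3)*z/4)


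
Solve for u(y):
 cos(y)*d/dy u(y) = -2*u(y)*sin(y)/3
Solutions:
 u(y) = C1*cos(y)^(2/3)


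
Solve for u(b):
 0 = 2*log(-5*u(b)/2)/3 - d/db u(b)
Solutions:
 -3*Integral(1/(log(-_y) - log(2) + log(5)), (_y, u(b)))/2 = C1 - b


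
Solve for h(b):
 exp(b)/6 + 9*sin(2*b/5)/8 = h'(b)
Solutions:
 h(b) = C1 + exp(b)/6 - 45*cos(2*b/5)/16


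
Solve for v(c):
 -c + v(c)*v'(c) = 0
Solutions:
 v(c) = -sqrt(C1 + c^2)
 v(c) = sqrt(C1 + c^2)


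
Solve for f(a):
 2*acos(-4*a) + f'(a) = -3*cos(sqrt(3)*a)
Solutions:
 f(a) = C1 - 2*a*acos(-4*a) - sqrt(1 - 16*a^2)/2 - sqrt(3)*sin(sqrt(3)*a)


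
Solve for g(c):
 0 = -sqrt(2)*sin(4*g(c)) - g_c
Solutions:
 g(c) = -acos((-C1 - exp(8*sqrt(2)*c))/(C1 - exp(8*sqrt(2)*c)))/4 + pi/2
 g(c) = acos((-C1 - exp(8*sqrt(2)*c))/(C1 - exp(8*sqrt(2)*c)))/4


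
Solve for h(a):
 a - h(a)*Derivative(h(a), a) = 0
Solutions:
 h(a) = -sqrt(C1 + a^2)
 h(a) = sqrt(C1 + a^2)


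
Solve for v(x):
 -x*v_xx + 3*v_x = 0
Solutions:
 v(x) = C1 + C2*x^4


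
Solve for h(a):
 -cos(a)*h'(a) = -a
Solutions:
 h(a) = C1 + Integral(a/cos(a), a)


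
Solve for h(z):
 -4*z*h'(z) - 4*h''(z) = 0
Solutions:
 h(z) = C1 + C2*erf(sqrt(2)*z/2)


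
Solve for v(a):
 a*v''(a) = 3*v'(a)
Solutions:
 v(a) = C1 + C2*a^4


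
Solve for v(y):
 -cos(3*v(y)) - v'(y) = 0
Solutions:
 v(y) = -asin((C1 + exp(6*y))/(C1 - exp(6*y)))/3 + pi/3
 v(y) = asin((C1 + exp(6*y))/(C1 - exp(6*y)))/3


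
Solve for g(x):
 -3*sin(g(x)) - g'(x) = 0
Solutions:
 g(x) = -acos((-C1 - exp(6*x))/(C1 - exp(6*x))) + 2*pi
 g(x) = acos((-C1 - exp(6*x))/(C1 - exp(6*x)))


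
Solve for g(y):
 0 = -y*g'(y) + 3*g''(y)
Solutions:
 g(y) = C1 + C2*erfi(sqrt(6)*y/6)


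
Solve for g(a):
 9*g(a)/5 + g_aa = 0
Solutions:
 g(a) = C1*sin(3*sqrt(5)*a/5) + C2*cos(3*sqrt(5)*a/5)


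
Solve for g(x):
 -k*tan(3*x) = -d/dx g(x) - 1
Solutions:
 g(x) = C1 - k*log(cos(3*x))/3 - x


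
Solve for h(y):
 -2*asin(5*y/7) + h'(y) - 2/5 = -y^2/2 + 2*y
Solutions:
 h(y) = C1 - y^3/6 + y^2 + 2*y*asin(5*y/7) + 2*y/5 + 2*sqrt(49 - 25*y^2)/5


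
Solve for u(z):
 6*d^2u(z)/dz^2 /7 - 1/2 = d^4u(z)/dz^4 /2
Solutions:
 u(z) = C1 + C2*z + C3*exp(-2*sqrt(21)*z/7) + C4*exp(2*sqrt(21)*z/7) + 7*z^2/24


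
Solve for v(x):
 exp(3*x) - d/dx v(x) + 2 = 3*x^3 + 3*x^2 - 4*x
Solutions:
 v(x) = C1 - 3*x^4/4 - x^3 + 2*x^2 + 2*x + exp(3*x)/3


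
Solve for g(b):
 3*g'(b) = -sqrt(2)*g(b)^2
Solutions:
 g(b) = 3/(C1 + sqrt(2)*b)


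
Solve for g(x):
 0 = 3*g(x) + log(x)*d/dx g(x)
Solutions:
 g(x) = C1*exp(-3*li(x))


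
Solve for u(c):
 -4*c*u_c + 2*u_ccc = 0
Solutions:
 u(c) = C1 + Integral(C2*airyai(2^(1/3)*c) + C3*airybi(2^(1/3)*c), c)


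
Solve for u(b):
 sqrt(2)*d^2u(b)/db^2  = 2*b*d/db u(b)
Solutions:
 u(b) = C1 + C2*erfi(2^(3/4)*b/2)


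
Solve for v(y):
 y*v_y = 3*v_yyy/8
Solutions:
 v(y) = C1 + Integral(C2*airyai(2*3^(2/3)*y/3) + C3*airybi(2*3^(2/3)*y/3), y)


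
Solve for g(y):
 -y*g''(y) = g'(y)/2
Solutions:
 g(y) = C1 + C2*sqrt(y)


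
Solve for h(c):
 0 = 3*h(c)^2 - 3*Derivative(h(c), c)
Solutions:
 h(c) = -1/(C1 + c)


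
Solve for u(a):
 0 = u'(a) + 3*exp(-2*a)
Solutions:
 u(a) = C1 + 3*exp(-2*a)/2


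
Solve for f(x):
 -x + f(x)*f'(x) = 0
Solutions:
 f(x) = -sqrt(C1 + x^2)
 f(x) = sqrt(C1 + x^2)


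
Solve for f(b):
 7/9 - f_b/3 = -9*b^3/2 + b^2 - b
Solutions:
 f(b) = C1 + 27*b^4/8 - b^3 + 3*b^2/2 + 7*b/3


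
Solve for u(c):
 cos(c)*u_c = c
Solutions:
 u(c) = C1 + Integral(c/cos(c), c)


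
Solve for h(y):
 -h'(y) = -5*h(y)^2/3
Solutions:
 h(y) = -3/(C1 + 5*y)


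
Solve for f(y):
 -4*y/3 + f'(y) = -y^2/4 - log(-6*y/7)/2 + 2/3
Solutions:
 f(y) = C1 - y^3/12 + 2*y^2/3 - y*log(-y)/2 + y*(-3*log(6) + 3*log(7) + 7)/6


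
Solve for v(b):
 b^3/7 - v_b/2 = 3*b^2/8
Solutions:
 v(b) = C1 + b^4/14 - b^3/4


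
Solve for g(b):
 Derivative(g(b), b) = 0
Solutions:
 g(b) = C1


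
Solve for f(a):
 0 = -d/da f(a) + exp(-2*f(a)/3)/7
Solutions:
 f(a) = 3*log(-sqrt(C1 + a)) - 3*log(21) + 3*log(42)/2
 f(a) = 3*log(C1 + a)/2 - 3*log(21) + 3*log(42)/2


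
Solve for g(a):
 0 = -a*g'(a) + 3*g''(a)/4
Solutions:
 g(a) = C1 + C2*erfi(sqrt(6)*a/3)


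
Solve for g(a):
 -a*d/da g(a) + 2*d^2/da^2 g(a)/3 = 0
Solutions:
 g(a) = C1 + C2*erfi(sqrt(3)*a/2)


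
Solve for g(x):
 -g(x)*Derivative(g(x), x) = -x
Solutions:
 g(x) = -sqrt(C1 + x^2)
 g(x) = sqrt(C1 + x^2)


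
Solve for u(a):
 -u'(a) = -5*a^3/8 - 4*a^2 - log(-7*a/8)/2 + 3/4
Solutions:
 u(a) = C1 + 5*a^4/32 + 4*a^3/3 + a*log(-a)/2 + a*(-2*log(2) - 5/4 + log(14)/2)


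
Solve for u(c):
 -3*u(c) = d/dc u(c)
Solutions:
 u(c) = C1*exp(-3*c)


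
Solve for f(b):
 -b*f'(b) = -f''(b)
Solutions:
 f(b) = C1 + C2*erfi(sqrt(2)*b/2)


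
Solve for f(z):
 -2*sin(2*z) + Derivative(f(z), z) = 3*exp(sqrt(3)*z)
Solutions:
 f(z) = C1 + sqrt(3)*exp(sqrt(3)*z) - cos(2*z)


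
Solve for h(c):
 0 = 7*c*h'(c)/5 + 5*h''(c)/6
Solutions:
 h(c) = C1 + C2*erf(sqrt(21)*c/5)


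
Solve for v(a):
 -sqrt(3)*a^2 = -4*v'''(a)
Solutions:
 v(a) = C1 + C2*a + C3*a^2 + sqrt(3)*a^5/240


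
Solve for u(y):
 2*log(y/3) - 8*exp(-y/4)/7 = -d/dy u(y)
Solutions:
 u(y) = C1 - 2*y*log(y) + 2*y*(1 + log(3)) - 32*exp(-y/4)/7


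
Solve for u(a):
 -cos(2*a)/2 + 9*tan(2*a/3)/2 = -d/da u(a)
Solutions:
 u(a) = C1 + 27*log(cos(2*a/3))/4 + sin(2*a)/4


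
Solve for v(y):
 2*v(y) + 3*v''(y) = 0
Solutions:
 v(y) = C1*sin(sqrt(6)*y/3) + C2*cos(sqrt(6)*y/3)


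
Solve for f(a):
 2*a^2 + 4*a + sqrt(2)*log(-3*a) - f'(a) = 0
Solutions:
 f(a) = C1 + 2*a^3/3 + 2*a^2 + sqrt(2)*a*log(-a) + sqrt(2)*a*(-1 + log(3))


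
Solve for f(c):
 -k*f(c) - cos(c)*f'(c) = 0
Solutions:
 f(c) = C1*exp(k*(log(sin(c) - 1) - log(sin(c) + 1))/2)


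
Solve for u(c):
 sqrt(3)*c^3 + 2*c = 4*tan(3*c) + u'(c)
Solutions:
 u(c) = C1 + sqrt(3)*c^4/4 + c^2 + 4*log(cos(3*c))/3


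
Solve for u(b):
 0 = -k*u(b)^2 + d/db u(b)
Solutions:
 u(b) = -1/(C1 + b*k)


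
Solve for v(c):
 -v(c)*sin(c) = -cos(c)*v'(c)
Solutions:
 v(c) = C1/cos(c)


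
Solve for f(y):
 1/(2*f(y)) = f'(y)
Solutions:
 f(y) = -sqrt(C1 + y)
 f(y) = sqrt(C1 + y)


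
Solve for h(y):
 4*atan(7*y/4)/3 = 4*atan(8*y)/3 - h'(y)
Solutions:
 h(y) = C1 - 4*y*atan(7*y/4)/3 + 4*y*atan(8*y)/3 + 8*log(49*y^2 + 16)/21 - log(64*y^2 + 1)/12


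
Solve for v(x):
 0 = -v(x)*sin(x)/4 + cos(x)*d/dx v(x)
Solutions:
 v(x) = C1/cos(x)^(1/4)


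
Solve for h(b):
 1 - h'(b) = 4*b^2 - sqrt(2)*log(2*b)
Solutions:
 h(b) = C1 - 4*b^3/3 + sqrt(2)*b*log(b) - sqrt(2)*b + sqrt(2)*b*log(2) + b


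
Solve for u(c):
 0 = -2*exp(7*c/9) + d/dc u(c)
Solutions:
 u(c) = C1 + 18*exp(7*c/9)/7


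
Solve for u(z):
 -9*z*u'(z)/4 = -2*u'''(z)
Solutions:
 u(z) = C1 + Integral(C2*airyai(3^(2/3)*z/2) + C3*airybi(3^(2/3)*z/2), z)


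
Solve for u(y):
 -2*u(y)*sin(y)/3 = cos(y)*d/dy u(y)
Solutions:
 u(y) = C1*cos(y)^(2/3)


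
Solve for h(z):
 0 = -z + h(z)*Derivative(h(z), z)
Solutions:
 h(z) = -sqrt(C1 + z^2)
 h(z) = sqrt(C1 + z^2)


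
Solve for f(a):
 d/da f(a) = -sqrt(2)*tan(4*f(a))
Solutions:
 f(a) = -asin(C1*exp(-4*sqrt(2)*a))/4 + pi/4
 f(a) = asin(C1*exp(-4*sqrt(2)*a))/4


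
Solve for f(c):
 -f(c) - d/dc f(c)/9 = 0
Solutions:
 f(c) = C1*exp(-9*c)


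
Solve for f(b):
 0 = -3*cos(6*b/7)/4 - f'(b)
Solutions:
 f(b) = C1 - 7*sin(6*b/7)/8


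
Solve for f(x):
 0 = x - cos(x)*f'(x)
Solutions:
 f(x) = C1 + Integral(x/cos(x), x)


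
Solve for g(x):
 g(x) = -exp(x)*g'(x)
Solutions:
 g(x) = C1*exp(exp(-x))


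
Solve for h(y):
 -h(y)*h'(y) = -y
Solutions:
 h(y) = -sqrt(C1 + y^2)
 h(y) = sqrt(C1 + y^2)


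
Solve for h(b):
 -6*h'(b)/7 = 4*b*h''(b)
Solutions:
 h(b) = C1 + C2*b^(11/14)


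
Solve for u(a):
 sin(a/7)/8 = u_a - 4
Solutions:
 u(a) = C1 + 4*a - 7*cos(a/7)/8


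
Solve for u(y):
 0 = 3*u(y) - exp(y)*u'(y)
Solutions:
 u(y) = C1*exp(-3*exp(-y))


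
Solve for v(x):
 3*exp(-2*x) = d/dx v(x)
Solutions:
 v(x) = C1 - 3*exp(-2*x)/2


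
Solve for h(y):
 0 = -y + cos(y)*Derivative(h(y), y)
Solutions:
 h(y) = C1 + Integral(y/cos(y), y)


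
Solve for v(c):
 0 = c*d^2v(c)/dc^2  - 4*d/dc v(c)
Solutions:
 v(c) = C1 + C2*c^5


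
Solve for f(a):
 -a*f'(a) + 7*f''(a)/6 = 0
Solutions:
 f(a) = C1 + C2*erfi(sqrt(21)*a/7)


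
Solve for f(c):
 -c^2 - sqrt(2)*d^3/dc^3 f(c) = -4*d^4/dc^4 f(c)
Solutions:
 f(c) = C1 + C2*c + C3*c^2 + C4*exp(sqrt(2)*c/4) - sqrt(2)*c^5/120 - c^4/6 - 4*sqrt(2)*c^3/3


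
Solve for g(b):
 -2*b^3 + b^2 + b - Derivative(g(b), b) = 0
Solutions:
 g(b) = C1 - b^4/2 + b^3/3 + b^2/2


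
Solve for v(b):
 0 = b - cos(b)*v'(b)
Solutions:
 v(b) = C1 + Integral(b/cos(b), b)


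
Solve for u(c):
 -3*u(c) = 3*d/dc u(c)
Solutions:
 u(c) = C1*exp(-c)


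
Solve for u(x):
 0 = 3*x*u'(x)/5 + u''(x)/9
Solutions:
 u(x) = C1 + C2*erf(3*sqrt(30)*x/10)


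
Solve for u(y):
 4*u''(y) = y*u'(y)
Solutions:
 u(y) = C1 + C2*erfi(sqrt(2)*y/4)


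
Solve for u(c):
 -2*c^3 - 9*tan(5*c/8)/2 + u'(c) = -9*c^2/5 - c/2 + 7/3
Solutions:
 u(c) = C1 + c^4/2 - 3*c^3/5 - c^2/4 + 7*c/3 - 36*log(cos(5*c/8))/5


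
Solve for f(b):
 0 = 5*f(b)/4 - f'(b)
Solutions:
 f(b) = C1*exp(5*b/4)


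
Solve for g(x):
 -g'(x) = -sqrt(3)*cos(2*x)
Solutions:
 g(x) = C1 + sqrt(3)*sin(2*x)/2


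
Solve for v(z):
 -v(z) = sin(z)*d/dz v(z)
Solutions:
 v(z) = C1*sqrt(cos(z) + 1)/sqrt(cos(z) - 1)


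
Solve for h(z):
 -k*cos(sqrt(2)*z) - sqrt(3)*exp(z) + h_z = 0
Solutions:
 h(z) = C1 + sqrt(2)*k*sin(sqrt(2)*z)/2 + sqrt(3)*exp(z)


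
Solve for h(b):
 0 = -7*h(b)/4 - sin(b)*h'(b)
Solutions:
 h(b) = C1*(cos(b) + 1)^(7/8)/(cos(b) - 1)^(7/8)


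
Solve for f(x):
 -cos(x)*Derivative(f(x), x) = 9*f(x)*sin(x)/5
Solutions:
 f(x) = C1*cos(x)^(9/5)


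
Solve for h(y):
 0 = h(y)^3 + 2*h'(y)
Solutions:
 h(y) = -sqrt(-1/(C1 - y))
 h(y) = sqrt(-1/(C1 - y))


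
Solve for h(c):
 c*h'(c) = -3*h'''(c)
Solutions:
 h(c) = C1 + Integral(C2*airyai(-3^(2/3)*c/3) + C3*airybi(-3^(2/3)*c/3), c)


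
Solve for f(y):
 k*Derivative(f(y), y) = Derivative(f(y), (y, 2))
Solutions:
 f(y) = C1 + C2*exp(k*y)


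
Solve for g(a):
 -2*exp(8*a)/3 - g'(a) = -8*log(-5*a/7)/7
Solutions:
 g(a) = C1 + 8*a*log(-a)/7 + 8*a*(-log(7) - 1 + log(5))/7 - exp(8*a)/12


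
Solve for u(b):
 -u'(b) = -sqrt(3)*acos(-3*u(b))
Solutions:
 Integral(1/acos(-3*_y), (_y, u(b))) = C1 + sqrt(3)*b


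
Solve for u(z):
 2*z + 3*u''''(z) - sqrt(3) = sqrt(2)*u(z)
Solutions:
 u(z) = C1*exp(-2^(1/8)*3^(3/4)*z/3) + C2*exp(2^(1/8)*3^(3/4)*z/3) + C3*sin(2^(1/8)*3^(3/4)*z/3) + C4*cos(2^(1/8)*3^(3/4)*z/3) + sqrt(2)*z - sqrt(6)/2


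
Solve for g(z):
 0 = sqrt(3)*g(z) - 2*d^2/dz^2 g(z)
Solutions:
 g(z) = C1*exp(-sqrt(2)*3^(1/4)*z/2) + C2*exp(sqrt(2)*3^(1/4)*z/2)


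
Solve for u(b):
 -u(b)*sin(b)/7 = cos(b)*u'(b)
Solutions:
 u(b) = C1*cos(b)^(1/7)


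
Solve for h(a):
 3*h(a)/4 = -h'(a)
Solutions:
 h(a) = C1*exp(-3*a/4)


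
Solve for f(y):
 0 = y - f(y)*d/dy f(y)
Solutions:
 f(y) = -sqrt(C1 + y^2)
 f(y) = sqrt(C1 + y^2)


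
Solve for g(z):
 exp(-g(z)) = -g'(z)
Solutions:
 g(z) = log(C1 - z)


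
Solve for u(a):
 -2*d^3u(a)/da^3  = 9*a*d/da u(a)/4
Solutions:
 u(a) = C1 + Integral(C2*airyai(-3^(2/3)*a/2) + C3*airybi(-3^(2/3)*a/2), a)


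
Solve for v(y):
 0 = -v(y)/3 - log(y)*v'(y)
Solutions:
 v(y) = C1*exp(-li(y)/3)


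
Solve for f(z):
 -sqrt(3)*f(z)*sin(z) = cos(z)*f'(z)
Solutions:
 f(z) = C1*cos(z)^(sqrt(3))


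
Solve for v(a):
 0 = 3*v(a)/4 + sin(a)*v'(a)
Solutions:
 v(a) = C1*(cos(a) + 1)^(3/8)/(cos(a) - 1)^(3/8)


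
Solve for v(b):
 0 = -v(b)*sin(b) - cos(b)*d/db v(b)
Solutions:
 v(b) = C1*cos(b)


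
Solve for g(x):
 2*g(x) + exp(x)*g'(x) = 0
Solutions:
 g(x) = C1*exp(2*exp(-x))


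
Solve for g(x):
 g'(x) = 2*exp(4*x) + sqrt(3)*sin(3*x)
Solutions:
 g(x) = C1 + exp(4*x)/2 - sqrt(3)*cos(3*x)/3


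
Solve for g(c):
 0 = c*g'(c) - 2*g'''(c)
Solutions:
 g(c) = C1 + Integral(C2*airyai(2^(2/3)*c/2) + C3*airybi(2^(2/3)*c/2), c)


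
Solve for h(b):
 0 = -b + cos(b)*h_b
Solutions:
 h(b) = C1 + Integral(b/cos(b), b)


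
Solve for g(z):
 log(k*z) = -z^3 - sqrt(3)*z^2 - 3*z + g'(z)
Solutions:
 g(z) = C1 + z^4/4 + sqrt(3)*z^3/3 + 3*z^2/2 + z*log(k*z) - z


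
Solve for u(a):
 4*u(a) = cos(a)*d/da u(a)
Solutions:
 u(a) = C1*(sin(a)^2 + 2*sin(a) + 1)/(sin(a)^2 - 2*sin(a) + 1)


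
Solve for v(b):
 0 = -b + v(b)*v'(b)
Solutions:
 v(b) = -sqrt(C1 + b^2)
 v(b) = sqrt(C1 + b^2)


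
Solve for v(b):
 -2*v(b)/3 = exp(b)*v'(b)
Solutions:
 v(b) = C1*exp(2*exp(-b)/3)


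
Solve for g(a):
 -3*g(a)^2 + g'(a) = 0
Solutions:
 g(a) = -1/(C1 + 3*a)


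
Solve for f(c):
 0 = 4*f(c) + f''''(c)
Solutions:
 f(c) = (C1*sin(c) + C2*cos(c))*exp(-c) + (C3*sin(c) + C4*cos(c))*exp(c)


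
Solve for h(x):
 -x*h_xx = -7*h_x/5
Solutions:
 h(x) = C1 + C2*x^(12/5)


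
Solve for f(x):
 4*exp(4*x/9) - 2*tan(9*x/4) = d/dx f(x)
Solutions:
 f(x) = C1 + 9*exp(4*x/9) + 8*log(cos(9*x/4))/9


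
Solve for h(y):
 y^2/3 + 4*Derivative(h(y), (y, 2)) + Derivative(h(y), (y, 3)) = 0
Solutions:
 h(y) = C1 + C2*y + C3*exp(-4*y) - y^4/144 + y^3/144 - y^2/192


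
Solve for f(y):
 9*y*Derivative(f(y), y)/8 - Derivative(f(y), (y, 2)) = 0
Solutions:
 f(y) = C1 + C2*erfi(3*y/4)


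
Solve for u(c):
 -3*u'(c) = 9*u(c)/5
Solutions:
 u(c) = C1*exp(-3*c/5)


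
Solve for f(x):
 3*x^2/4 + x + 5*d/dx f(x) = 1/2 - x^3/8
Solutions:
 f(x) = C1 - x^4/160 - x^3/20 - x^2/10 + x/10


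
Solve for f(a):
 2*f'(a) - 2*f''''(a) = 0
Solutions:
 f(a) = C1 + C4*exp(a) + (C2*sin(sqrt(3)*a/2) + C3*cos(sqrt(3)*a/2))*exp(-a/2)


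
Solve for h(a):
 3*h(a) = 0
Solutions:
 h(a) = 0


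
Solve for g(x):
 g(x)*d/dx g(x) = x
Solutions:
 g(x) = -sqrt(C1 + x^2)
 g(x) = sqrt(C1 + x^2)


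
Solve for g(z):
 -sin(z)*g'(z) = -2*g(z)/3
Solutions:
 g(z) = C1*(cos(z) - 1)^(1/3)/(cos(z) + 1)^(1/3)


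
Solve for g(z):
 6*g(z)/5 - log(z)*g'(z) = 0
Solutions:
 g(z) = C1*exp(6*li(z)/5)


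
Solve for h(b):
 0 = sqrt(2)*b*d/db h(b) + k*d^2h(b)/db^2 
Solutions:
 h(b) = C1 + C2*sqrt(k)*erf(2^(3/4)*b*sqrt(1/k)/2)


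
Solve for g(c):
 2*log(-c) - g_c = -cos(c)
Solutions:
 g(c) = C1 + 2*c*log(-c) - 2*c + sin(c)


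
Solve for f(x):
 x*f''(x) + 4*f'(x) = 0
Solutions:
 f(x) = C1 + C2/x^3


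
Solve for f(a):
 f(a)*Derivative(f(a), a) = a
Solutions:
 f(a) = -sqrt(C1 + a^2)
 f(a) = sqrt(C1 + a^2)


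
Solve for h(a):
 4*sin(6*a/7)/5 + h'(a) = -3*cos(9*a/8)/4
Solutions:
 h(a) = C1 - 2*sin(9*a/8)/3 + 14*cos(6*a/7)/15


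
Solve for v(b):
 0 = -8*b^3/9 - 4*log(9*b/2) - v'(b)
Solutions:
 v(b) = C1 - 2*b^4/9 - 4*b*log(b) + b*log(16/6561) + 4*b


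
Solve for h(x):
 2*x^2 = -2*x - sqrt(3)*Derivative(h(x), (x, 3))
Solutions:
 h(x) = C1 + C2*x + C3*x^2 - sqrt(3)*x^5/90 - sqrt(3)*x^4/36


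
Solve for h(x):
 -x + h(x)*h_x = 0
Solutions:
 h(x) = -sqrt(C1 + x^2)
 h(x) = sqrt(C1 + x^2)


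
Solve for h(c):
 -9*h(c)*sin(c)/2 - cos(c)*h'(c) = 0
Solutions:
 h(c) = C1*cos(c)^(9/2)


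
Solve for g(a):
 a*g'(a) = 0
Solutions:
 g(a) = C1


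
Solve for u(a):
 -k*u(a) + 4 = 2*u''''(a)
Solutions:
 u(a) = C1*exp(-2^(3/4)*a*(-k)^(1/4)/2) + C2*exp(2^(3/4)*a*(-k)^(1/4)/2) + C3*exp(-2^(3/4)*I*a*(-k)^(1/4)/2) + C4*exp(2^(3/4)*I*a*(-k)^(1/4)/2) + 4/k


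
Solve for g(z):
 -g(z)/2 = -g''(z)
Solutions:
 g(z) = C1*exp(-sqrt(2)*z/2) + C2*exp(sqrt(2)*z/2)


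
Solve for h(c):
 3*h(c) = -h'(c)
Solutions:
 h(c) = C1*exp(-3*c)


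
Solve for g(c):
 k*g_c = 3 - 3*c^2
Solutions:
 g(c) = C1 - c^3/k + 3*c/k


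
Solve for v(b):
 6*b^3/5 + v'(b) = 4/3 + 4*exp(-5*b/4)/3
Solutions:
 v(b) = C1 - 3*b^4/10 + 4*b/3 - 16*exp(-5*b/4)/15


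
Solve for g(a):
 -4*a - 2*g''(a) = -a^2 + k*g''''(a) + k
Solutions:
 g(a) = C1 + C2*a + C3*exp(-sqrt(2)*a*sqrt(-1/k)) + C4*exp(sqrt(2)*a*sqrt(-1/k)) + a^4/24 - a^3/3 - a^2*k/2


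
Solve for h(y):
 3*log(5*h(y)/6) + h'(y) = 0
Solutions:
 Integral(1/(log(_y) - log(6) + log(5)), (_y, h(y)))/3 = C1 - y


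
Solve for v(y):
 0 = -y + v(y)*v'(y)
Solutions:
 v(y) = -sqrt(C1 + y^2)
 v(y) = sqrt(C1 + y^2)


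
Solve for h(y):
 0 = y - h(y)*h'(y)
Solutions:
 h(y) = -sqrt(C1 + y^2)
 h(y) = sqrt(C1 + y^2)


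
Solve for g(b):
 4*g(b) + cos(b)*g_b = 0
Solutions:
 g(b) = C1*(sin(b)^2 - 2*sin(b) + 1)/(sin(b)^2 + 2*sin(b) + 1)


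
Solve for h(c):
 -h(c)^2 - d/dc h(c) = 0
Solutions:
 h(c) = 1/(C1 + c)


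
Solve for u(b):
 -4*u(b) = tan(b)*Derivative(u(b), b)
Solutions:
 u(b) = C1/sin(b)^4


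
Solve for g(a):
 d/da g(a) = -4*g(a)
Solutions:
 g(a) = C1*exp(-4*a)


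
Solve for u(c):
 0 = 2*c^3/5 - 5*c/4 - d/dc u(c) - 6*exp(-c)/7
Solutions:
 u(c) = C1 + c^4/10 - 5*c^2/8 + 6*exp(-c)/7


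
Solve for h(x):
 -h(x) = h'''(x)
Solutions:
 h(x) = C3*exp(-x) + (C1*sin(sqrt(3)*x/2) + C2*cos(sqrt(3)*x/2))*exp(x/2)


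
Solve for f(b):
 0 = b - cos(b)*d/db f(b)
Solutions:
 f(b) = C1 + Integral(b/cos(b), b)


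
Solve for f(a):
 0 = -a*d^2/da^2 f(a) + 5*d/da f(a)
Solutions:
 f(a) = C1 + C2*a^6


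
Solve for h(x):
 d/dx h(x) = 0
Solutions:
 h(x) = C1


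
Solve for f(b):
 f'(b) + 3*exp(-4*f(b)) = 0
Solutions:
 f(b) = log(-I*(C1 - 12*b)^(1/4))
 f(b) = log(I*(C1 - 12*b)^(1/4))
 f(b) = log(-(C1 - 12*b)^(1/4))
 f(b) = log(C1 - 12*b)/4


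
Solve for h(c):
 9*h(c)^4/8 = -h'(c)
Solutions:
 h(c) = (-3^(2/3)/3 - 3^(1/6)*I)*(1/(C1 + 9*c))^(1/3)
 h(c) = (-3^(2/3)/3 + 3^(1/6)*I)*(1/(C1 + 9*c))^(1/3)
 h(c) = 2*(1/(C1 + 27*c))^(1/3)


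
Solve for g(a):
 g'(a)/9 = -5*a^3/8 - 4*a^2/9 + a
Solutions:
 g(a) = C1 - 45*a^4/32 - 4*a^3/3 + 9*a^2/2


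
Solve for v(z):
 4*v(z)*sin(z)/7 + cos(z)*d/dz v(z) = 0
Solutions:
 v(z) = C1*cos(z)^(4/7)


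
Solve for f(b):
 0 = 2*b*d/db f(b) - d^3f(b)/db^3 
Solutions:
 f(b) = C1 + Integral(C2*airyai(2^(1/3)*b) + C3*airybi(2^(1/3)*b), b)


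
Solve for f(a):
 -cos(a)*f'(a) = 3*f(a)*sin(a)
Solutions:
 f(a) = C1*cos(a)^3


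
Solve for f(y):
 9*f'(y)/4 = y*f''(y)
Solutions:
 f(y) = C1 + C2*y^(13/4)


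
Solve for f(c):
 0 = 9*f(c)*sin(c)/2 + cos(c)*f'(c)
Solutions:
 f(c) = C1*cos(c)^(9/2)


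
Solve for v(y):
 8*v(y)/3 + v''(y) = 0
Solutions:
 v(y) = C1*sin(2*sqrt(6)*y/3) + C2*cos(2*sqrt(6)*y/3)


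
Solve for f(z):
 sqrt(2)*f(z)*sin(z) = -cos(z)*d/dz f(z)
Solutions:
 f(z) = C1*cos(z)^(sqrt(2))


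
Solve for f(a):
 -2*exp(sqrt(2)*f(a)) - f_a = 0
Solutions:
 f(a) = sqrt(2)*(2*log(1/(C1 + 2*a)) - log(2))/4


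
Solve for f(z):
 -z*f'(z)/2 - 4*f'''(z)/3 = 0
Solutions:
 f(z) = C1 + Integral(C2*airyai(-3^(1/3)*z/2) + C3*airybi(-3^(1/3)*z/2), z)


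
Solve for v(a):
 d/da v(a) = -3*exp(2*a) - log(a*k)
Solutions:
 v(a) = C1 - a*log(a*k) + a - 3*exp(2*a)/2


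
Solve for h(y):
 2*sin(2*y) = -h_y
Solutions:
 h(y) = C1 + cos(2*y)


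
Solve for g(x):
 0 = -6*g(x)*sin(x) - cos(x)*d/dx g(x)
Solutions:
 g(x) = C1*cos(x)^6


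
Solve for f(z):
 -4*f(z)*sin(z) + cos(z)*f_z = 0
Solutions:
 f(z) = C1/cos(z)^4


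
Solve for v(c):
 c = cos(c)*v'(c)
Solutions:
 v(c) = C1 + Integral(c/cos(c), c)


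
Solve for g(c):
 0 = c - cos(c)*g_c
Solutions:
 g(c) = C1 + Integral(c/cos(c), c)


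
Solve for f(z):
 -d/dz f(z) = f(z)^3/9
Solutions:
 f(z) = -3*sqrt(2)*sqrt(-1/(C1 - z))/2
 f(z) = 3*sqrt(2)*sqrt(-1/(C1 - z))/2


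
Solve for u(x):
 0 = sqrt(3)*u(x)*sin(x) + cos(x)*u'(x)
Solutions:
 u(x) = C1*cos(x)^(sqrt(3))


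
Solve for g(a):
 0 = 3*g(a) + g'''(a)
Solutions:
 g(a) = C3*exp(-3^(1/3)*a) + (C1*sin(3^(5/6)*a/2) + C2*cos(3^(5/6)*a/2))*exp(3^(1/3)*a/2)


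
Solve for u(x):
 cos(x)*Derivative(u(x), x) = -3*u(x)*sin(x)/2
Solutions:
 u(x) = C1*cos(x)^(3/2)


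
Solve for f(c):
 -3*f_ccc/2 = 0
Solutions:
 f(c) = C1 + C2*c + C3*c^2


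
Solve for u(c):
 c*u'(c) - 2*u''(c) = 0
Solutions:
 u(c) = C1 + C2*erfi(c/2)


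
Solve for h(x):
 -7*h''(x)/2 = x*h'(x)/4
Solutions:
 h(x) = C1 + C2*erf(sqrt(7)*x/14)


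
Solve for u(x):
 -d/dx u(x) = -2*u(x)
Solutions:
 u(x) = C1*exp(2*x)


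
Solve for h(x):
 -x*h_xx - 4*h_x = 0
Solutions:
 h(x) = C1 + C2/x^3


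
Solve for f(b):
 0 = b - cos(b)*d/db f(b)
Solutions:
 f(b) = C1 + Integral(b/cos(b), b)


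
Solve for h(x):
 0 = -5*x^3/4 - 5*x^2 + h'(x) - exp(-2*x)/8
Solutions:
 h(x) = C1 + 5*x^4/16 + 5*x^3/3 - exp(-2*x)/16


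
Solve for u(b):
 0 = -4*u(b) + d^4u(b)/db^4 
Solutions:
 u(b) = C1*exp(-sqrt(2)*b) + C2*exp(sqrt(2)*b) + C3*sin(sqrt(2)*b) + C4*cos(sqrt(2)*b)


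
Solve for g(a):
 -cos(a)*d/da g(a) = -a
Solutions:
 g(a) = C1 + Integral(a/cos(a), a)


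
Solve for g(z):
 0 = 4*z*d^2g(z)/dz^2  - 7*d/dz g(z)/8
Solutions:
 g(z) = C1 + C2*z^(39/32)


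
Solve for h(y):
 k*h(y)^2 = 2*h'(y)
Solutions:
 h(y) = -2/(C1 + k*y)


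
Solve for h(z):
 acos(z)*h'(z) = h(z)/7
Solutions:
 h(z) = C1*exp(Integral(1/acos(z), z)/7)


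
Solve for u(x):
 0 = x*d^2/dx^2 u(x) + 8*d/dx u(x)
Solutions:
 u(x) = C1 + C2/x^7


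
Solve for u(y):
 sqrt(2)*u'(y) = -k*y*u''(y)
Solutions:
 u(y) = C1 + y^(((re(k) - sqrt(2))*re(k) + im(k)^2)/(re(k)^2 + im(k)^2))*(C2*sin(sqrt(2)*log(y)*Abs(im(k))/(re(k)^2 + im(k)^2)) + C3*cos(sqrt(2)*log(y)*im(k)/(re(k)^2 + im(k)^2)))


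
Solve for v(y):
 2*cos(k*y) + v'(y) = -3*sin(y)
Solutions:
 v(y) = C1 + 3*cos(y) - 2*sin(k*y)/k


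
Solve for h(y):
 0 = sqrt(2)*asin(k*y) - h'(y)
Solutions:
 h(y) = C1 + sqrt(2)*Piecewise((y*asin(k*y) + sqrt(-k^2*y^2 + 1)/k, Ne(k, 0)), (0, True))


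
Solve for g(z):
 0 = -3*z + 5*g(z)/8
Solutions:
 g(z) = 24*z/5


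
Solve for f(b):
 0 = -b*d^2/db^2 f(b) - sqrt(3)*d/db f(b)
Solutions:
 f(b) = C1 + C2*b^(1 - sqrt(3))


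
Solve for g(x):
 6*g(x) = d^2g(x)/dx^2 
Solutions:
 g(x) = C1*exp(-sqrt(6)*x) + C2*exp(sqrt(6)*x)


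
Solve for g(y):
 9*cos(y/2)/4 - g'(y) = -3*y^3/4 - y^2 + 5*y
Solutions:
 g(y) = C1 + 3*y^4/16 + y^3/3 - 5*y^2/2 + 9*sin(y/2)/2


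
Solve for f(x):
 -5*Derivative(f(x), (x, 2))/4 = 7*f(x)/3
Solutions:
 f(x) = C1*sin(2*sqrt(105)*x/15) + C2*cos(2*sqrt(105)*x/15)


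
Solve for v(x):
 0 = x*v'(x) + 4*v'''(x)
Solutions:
 v(x) = C1 + Integral(C2*airyai(-2^(1/3)*x/2) + C3*airybi(-2^(1/3)*x/2), x)


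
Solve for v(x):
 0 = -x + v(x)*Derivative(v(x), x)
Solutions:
 v(x) = -sqrt(C1 + x^2)
 v(x) = sqrt(C1 + x^2)


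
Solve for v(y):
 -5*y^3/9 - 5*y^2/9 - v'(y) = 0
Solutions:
 v(y) = C1 - 5*y^4/36 - 5*y^3/27


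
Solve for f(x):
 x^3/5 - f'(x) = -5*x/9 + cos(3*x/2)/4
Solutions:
 f(x) = C1 + x^4/20 + 5*x^2/18 - sin(3*x/2)/6


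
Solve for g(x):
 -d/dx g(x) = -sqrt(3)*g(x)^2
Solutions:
 g(x) = -1/(C1 + sqrt(3)*x)


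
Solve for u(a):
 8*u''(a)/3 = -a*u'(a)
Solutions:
 u(a) = C1 + C2*erf(sqrt(3)*a/4)


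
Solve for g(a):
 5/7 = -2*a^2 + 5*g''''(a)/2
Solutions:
 g(a) = C1 + C2*a + C3*a^2 + C4*a^3 + a^6/450 + a^4/84


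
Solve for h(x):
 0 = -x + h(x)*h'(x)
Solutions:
 h(x) = -sqrt(C1 + x^2)
 h(x) = sqrt(C1 + x^2)


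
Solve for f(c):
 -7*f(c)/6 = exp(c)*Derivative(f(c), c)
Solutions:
 f(c) = C1*exp(7*exp(-c)/6)


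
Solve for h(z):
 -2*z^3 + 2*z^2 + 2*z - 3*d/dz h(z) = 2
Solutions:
 h(z) = C1 - z^4/6 + 2*z^3/9 + z^2/3 - 2*z/3


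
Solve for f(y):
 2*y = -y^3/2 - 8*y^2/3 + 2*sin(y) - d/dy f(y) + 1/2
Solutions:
 f(y) = C1 - y^4/8 - 8*y^3/9 - y^2 + y/2 - 2*cos(y)


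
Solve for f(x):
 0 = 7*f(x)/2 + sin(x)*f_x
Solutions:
 f(x) = C1*(cos(x) + 1)^(7/4)/(cos(x) - 1)^(7/4)


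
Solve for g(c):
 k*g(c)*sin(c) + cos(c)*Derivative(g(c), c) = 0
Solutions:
 g(c) = C1*exp(k*log(cos(c)))


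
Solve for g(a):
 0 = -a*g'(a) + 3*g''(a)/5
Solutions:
 g(a) = C1 + C2*erfi(sqrt(30)*a/6)


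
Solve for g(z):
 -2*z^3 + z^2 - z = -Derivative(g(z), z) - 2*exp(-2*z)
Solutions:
 g(z) = C1 + z^4/2 - z^3/3 + z^2/2 + exp(-2*z)


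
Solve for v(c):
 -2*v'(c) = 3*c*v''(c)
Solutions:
 v(c) = C1 + C2*c^(1/3)


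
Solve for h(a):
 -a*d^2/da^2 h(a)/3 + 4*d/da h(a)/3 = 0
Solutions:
 h(a) = C1 + C2*a^5


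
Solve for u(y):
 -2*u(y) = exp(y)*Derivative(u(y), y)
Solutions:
 u(y) = C1*exp(2*exp(-y))


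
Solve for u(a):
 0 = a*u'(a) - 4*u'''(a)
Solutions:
 u(a) = C1 + Integral(C2*airyai(2^(1/3)*a/2) + C3*airybi(2^(1/3)*a/2), a)


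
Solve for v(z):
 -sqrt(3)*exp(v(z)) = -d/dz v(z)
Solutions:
 v(z) = log(-1/(C1 + sqrt(3)*z))


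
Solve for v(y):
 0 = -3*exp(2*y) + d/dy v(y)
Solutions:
 v(y) = C1 + 3*exp(2*y)/2


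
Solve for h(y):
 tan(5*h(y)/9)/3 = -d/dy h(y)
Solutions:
 h(y) = -9*asin(C1*exp(-5*y/27))/5 + 9*pi/5
 h(y) = 9*asin(C1*exp(-5*y/27))/5


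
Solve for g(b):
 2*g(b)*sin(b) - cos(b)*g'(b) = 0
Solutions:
 g(b) = C1/cos(b)^2


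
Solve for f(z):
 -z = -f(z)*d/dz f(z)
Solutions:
 f(z) = -sqrt(C1 + z^2)
 f(z) = sqrt(C1 + z^2)


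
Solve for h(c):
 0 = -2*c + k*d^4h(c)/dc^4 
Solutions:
 h(c) = C1 + C2*c + C3*c^2 + C4*c^3 + c^5/(60*k)


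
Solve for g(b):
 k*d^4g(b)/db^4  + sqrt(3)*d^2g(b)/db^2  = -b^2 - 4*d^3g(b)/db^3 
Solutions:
 g(b) = C1 + C2*b + C3*exp(b*(sqrt(-sqrt(3)*k + 4) - 2)/k) + C4*exp(-b*(sqrt(-sqrt(3)*k + 4) + 2)/k) - sqrt(3)*b^4/36 + 4*b^3/9 + b^2*(3*k - 16*sqrt(3))/9


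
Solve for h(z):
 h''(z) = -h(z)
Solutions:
 h(z) = C1*sin(z) + C2*cos(z)


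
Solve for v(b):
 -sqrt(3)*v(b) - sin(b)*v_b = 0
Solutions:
 v(b) = C1*(cos(b) + 1)^(sqrt(3)/2)/(cos(b) - 1)^(sqrt(3)/2)


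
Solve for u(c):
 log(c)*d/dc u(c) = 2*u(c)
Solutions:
 u(c) = C1*exp(2*li(c))


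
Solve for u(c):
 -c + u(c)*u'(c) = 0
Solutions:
 u(c) = -sqrt(C1 + c^2)
 u(c) = sqrt(C1 + c^2)


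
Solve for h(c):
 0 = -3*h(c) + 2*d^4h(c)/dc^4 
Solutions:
 h(c) = C1*exp(-2^(3/4)*3^(1/4)*c/2) + C2*exp(2^(3/4)*3^(1/4)*c/2) + C3*sin(2^(3/4)*3^(1/4)*c/2) + C4*cos(2^(3/4)*3^(1/4)*c/2)


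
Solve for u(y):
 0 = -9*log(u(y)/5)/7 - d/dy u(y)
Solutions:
 -7*Integral(1/(-log(_y) + log(5)), (_y, u(y)))/9 = C1 - y


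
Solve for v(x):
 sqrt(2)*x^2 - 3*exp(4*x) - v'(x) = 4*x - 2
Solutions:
 v(x) = C1 + sqrt(2)*x^3/3 - 2*x^2 + 2*x - 3*exp(4*x)/4


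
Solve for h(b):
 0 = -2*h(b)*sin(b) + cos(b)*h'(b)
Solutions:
 h(b) = C1/cos(b)^2


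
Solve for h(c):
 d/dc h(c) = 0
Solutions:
 h(c) = C1


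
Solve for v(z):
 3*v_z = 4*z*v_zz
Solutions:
 v(z) = C1 + C2*z^(7/4)


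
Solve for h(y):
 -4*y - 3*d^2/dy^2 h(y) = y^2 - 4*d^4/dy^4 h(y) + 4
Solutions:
 h(y) = C1 + C2*y + C3*exp(-sqrt(3)*y/2) + C4*exp(sqrt(3)*y/2) - y^4/36 - 2*y^3/9 - 10*y^2/9


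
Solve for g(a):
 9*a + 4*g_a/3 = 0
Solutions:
 g(a) = C1 - 27*a^2/8


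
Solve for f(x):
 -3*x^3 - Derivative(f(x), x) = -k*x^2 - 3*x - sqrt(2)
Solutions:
 f(x) = C1 + k*x^3/3 - 3*x^4/4 + 3*x^2/2 + sqrt(2)*x


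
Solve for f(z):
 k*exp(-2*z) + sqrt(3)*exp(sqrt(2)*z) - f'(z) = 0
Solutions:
 f(z) = C1 - k*exp(-2*z)/2 + sqrt(6)*exp(sqrt(2)*z)/2


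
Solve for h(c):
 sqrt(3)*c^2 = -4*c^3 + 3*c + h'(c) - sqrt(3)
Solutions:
 h(c) = C1 + c^4 + sqrt(3)*c^3/3 - 3*c^2/2 + sqrt(3)*c


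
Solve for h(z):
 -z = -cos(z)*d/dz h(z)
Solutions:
 h(z) = C1 + Integral(z/cos(z), z)


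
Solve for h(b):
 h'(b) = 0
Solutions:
 h(b) = C1


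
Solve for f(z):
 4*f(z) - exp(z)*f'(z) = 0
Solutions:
 f(z) = C1*exp(-4*exp(-z))


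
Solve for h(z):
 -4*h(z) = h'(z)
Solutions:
 h(z) = C1*exp(-4*z)


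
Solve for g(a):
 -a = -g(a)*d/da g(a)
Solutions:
 g(a) = -sqrt(C1 + a^2)
 g(a) = sqrt(C1 + a^2)


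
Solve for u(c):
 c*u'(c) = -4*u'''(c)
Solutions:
 u(c) = C1 + Integral(C2*airyai(-2^(1/3)*c/2) + C3*airybi(-2^(1/3)*c/2), c)


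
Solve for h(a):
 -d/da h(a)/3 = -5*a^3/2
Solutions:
 h(a) = C1 + 15*a^4/8


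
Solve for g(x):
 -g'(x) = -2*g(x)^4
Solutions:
 g(x) = (-1/(C1 + 6*x))^(1/3)
 g(x) = (-1/(C1 + 2*x))^(1/3)*(-3^(2/3) - 3*3^(1/6)*I)/6
 g(x) = (-1/(C1 + 2*x))^(1/3)*(-3^(2/3) + 3*3^(1/6)*I)/6


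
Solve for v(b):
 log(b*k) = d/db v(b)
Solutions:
 v(b) = C1 + b*log(b*k) - b


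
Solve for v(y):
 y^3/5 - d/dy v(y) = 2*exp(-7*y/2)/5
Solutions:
 v(y) = C1 + y^4/20 + 4*exp(-7*y/2)/35


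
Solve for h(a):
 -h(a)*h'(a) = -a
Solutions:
 h(a) = -sqrt(C1 + a^2)
 h(a) = sqrt(C1 + a^2)


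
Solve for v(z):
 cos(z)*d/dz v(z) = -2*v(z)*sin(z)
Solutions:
 v(z) = C1*cos(z)^2


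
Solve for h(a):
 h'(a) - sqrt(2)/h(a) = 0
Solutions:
 h(a) = -sqrt(C1 + 2*sqrt(2)*a)
 h(a) = sqrt(C1 + 2*sqrt(2)*a)


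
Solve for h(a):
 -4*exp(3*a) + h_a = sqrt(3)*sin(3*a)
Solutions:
 h(a) = C1 + 4*exp(3*a)/3 - sqrt(3)*cos(3*a)/3


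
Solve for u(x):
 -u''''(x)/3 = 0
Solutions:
 u(x) = C1 + C2*x + C3*x^2 + C4*x^3


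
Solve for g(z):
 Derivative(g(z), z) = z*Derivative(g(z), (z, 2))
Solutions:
 g(z) = C1 + C2*z^2


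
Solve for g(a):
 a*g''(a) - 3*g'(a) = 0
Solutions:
 g(a) = C1 + C2*a^4


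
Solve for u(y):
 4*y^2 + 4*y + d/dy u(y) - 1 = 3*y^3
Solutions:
 u(y) = C1 + 3*y^4/4 - 4*y^3/3 - 2*y^2 + y


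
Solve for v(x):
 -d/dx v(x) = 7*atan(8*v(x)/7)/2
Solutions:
 Integral(1/atan(8*_y/7), (_y, v(x))) = C1 - 7*x/2


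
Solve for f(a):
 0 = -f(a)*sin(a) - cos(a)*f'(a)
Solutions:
 f(a) = C1*cos(a)


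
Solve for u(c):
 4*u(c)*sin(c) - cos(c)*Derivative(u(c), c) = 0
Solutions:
 u(c) = C1/cos(c)^4


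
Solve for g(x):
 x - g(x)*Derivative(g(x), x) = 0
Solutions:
 g(x) = -sqrt(C1 + x^2)
 g(x) = sqrt(C1 + x^2)


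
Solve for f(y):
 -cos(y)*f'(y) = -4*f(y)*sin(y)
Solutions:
 f(y) = C1/cos(y)^4


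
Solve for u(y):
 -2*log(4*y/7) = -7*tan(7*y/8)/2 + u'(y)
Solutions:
 u(y) = C1 - 2*y*log(y) - 4*y*log(2) + 2*y + 2*y*log(7) - 4*log(cos(7*y/8))


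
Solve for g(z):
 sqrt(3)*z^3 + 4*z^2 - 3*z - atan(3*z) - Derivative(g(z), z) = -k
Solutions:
 g(z) = C1 + k*z + sqrt(3)*z^4/4 + 4*z^3/3 - 3*z^2/2 - z*atan(3*z) + log(9*z^2 + 1)/6


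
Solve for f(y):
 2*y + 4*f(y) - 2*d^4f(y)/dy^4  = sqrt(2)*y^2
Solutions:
 f(y) = C1*exp(-2^(1/4)*y) + C2*exp(2^(1/4)*y) + C3*sin(2^(1/4)*y) + C4*cos(2^(1/4)*y) + sqrt(2)*y^2/4 - y/2


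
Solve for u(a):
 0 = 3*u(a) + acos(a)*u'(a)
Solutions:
 u(a) = C1*exp(-3*Integral(1/acos(a), a))


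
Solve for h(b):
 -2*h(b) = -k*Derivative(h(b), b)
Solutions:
 h(b) = C1*exp(2*b/k)


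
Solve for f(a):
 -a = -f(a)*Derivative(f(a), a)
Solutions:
 f(a) = -sqrt(C1 + a^2)
 f(a) = sqrt(C1 + a^2)


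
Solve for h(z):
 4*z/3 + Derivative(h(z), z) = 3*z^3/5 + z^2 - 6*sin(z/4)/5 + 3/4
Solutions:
 h(z) = C1 + 3*z^4/20 + z^3/3 - 2*z^2/3 + 3*z/4 + 24*cos(z/4)/5


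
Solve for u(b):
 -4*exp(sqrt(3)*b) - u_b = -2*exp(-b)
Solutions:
 u(b) = C1 - 4*sqrt(3)*exp(sqrt(3)*b)/3 - 2*exp(-b)


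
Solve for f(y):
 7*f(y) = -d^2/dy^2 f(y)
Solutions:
 f(y) = C1*sin(sqrt(7)*y) + C2*cos(sqrt(7)*y)


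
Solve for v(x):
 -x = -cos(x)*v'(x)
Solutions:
 v(x) = C1 + Integral(x/cos(x), x)


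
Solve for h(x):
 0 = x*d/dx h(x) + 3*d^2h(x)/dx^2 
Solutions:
 h(x) = C1 + C2*erf(sqrt(6)*x/6)


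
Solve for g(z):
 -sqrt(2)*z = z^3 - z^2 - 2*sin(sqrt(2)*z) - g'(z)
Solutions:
 g(z) = C1 + z^4/4 - z^3/3 + sqrt(2)*z^2/2 + sqrt(2)*cos(sqrt(2)*z)


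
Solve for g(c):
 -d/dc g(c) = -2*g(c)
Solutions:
 g(c) = C1*exp(2*c)


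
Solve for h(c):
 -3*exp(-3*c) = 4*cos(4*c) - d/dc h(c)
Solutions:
 h(c) = C1 + sin(4*c) - exp(-3*c)


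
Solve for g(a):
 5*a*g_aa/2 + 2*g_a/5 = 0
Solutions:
 g(a) = C1 + C2*a^(21/25)


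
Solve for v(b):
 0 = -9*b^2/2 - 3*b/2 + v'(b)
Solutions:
 v(b) = C1 + 3*b^3/2 + 3*b^2/4


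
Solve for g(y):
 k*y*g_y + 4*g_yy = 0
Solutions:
 g(y) = Piecewise((-sqrt(2)*sqrt(pi)*C1*erf(sqrt(2)*sqrt(k)*y/4)/sqrt(k) - C2, (k > 0) | (k < 0)), (-C1*y - C2, True))


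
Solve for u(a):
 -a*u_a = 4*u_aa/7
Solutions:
 u(a) = C1 + C2*erf(sqrt(14)*a/4)


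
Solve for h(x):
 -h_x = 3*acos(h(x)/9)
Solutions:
 Integral(1/acos(_y/9), (_y, h(x))) = C1 - 3*x


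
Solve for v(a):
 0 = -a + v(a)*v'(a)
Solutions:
 v(a) = -sqrt(C1 + a^2)
 v(a) = sqrt(C1 + a^2)


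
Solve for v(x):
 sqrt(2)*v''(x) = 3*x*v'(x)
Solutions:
 v(x) = C1 + C2*erfi(2^(1/4)*sqrt(3)*x/2)


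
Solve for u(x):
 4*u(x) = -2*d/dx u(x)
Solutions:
 u(x) = C1*exp(-2*x)


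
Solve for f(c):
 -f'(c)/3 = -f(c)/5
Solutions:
 f(c) = C1*exp(3*c/5)


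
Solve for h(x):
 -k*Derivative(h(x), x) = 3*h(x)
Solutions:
 h(x) = C1*exp(-3*x/k)


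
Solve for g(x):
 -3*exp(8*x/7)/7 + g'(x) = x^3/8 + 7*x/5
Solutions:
 g(x) = C1 + x^4/32 + 7*x^2/10 + 3*exp(8*x/7)/8


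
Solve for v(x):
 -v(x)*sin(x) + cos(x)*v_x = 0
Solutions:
 v(x) = C1/cos(x)


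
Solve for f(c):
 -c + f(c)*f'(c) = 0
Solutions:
 f(c) = -sqrt(C1 + c^2)
 f(c) = sqrt(C1 + c^2)


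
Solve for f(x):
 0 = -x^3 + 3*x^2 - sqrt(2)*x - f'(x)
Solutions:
 f(x) = C1 - x^4/4 + x^3 - sqrt(2)*x^2/2


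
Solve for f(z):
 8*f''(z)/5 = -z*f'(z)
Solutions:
 f(z) = C1 + C2*erf(sqrt(5)*z/4)


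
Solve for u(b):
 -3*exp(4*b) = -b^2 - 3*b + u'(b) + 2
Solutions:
 u(b) = C1 + b^3/3 + 3*b^2/2 - 2*b - 3*exp(4*b)/4


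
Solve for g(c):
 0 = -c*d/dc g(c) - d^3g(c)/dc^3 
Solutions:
 g(c) = C1 + Integral(C2*airyai(-c) + C3*airybi(-c), c)


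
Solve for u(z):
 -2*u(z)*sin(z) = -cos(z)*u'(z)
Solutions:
 u(z) = C1/cos(z)^2


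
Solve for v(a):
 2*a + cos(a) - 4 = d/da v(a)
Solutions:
 v(a) = C1 + a^2 - 4*a + sin(a)


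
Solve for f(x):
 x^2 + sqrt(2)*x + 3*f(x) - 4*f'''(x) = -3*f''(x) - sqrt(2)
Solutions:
 f(x) = C1*exp(x*(-(4*sqrt(39) + 25)^(1/3) - 1/(4*sqrt(39) + 25)^(1/3) + 2)/8)*sin(sqrt(3)*x*(-(4*sqrt(39) + 25)^(1/3) + (4*sqrt(39) + 25)^(-1/3))/8) + C2*exp(x*(-(4*sqrt(39) + 25)^(1/3) - 1/(4*sqrt(39) + 25)^(1/3) + 2)/8)*cos(sqrt(3)*x*(-(4*sqrt(39) + 25)^(1/3) + (4*sqrt(39) + 25)^(-1/3))/8) + C3*exp(x*((4*sqrt(39) + 25)^(-1/3) + 1 + (4*sqrt(39) + 25)^(1/3))/4) - x^2/3 - sqrt(2)*x/3 - sqrt(2)/3 + 2/3


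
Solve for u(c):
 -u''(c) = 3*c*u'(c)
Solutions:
 u(c) = C1 + C2*erf(sqrt(6)*c/2)


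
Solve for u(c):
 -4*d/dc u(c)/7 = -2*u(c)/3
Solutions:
 u(c) = C1*exp(7*c/6)


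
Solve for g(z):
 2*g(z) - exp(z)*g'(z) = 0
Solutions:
 g(z) = C1*exp(-2*exp(-z))


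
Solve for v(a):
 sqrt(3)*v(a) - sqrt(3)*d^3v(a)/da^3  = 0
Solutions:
 v(a) = C3*exp(a) + (C1*sin(sqrt(3)*a/2) + C2*cos(sqrt(3)*a/2))*exp(-a/2)
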